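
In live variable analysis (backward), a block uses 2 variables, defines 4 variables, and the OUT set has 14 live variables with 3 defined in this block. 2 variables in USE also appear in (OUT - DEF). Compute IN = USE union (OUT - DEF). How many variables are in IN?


OUT - DEF: 14 - 3 = 11
|IN| = |USE| + |OUT - DEF| - |USE ∩ (OUT - DEF)| = 2 + 11 - 2 = 11

11


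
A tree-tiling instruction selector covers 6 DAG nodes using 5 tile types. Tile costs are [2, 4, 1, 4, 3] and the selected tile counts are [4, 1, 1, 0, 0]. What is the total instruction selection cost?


Total cost = sum(count_i * cost_i)
= 4*2 + 1*4 + 1*1 + 0*4 + 0*3
= 13

13


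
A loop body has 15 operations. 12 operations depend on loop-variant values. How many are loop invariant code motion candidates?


Invariant candidates = total - loop-dependent
= 15 - 12 = 3

3


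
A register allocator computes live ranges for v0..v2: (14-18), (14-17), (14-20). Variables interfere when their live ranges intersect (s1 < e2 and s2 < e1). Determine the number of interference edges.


Check all pairs for overlapping intervals.
Two intervals (s1,e1) and (s2,e2) overlap if s1 < e2 and s2 < e1.
v0 (14-18) vs v1..v2: overlaps v1, v2 -> 2
v1 (14-17) vs v2: overlaps v2 -> 1
Total overlapping pairs = 2 + 1 = 3

3


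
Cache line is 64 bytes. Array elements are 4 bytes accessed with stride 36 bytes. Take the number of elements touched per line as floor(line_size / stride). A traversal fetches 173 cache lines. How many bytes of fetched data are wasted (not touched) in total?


Elements per line = floor(64 / 36) = 1
Bytes used per line = 1 * 4 = 4
Wasted per line = 64 - 4 = 60
Total wasted = 60 * 173 = 10380

10380


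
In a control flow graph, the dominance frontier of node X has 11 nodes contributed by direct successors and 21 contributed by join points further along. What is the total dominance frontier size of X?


DF(X) = direct successor contributions + join point contributions
= 11 + 21 = 32

32


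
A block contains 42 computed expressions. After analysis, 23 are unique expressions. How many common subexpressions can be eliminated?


CSE count = total expressions - unique expressions
= 42 - 23 = 19

19


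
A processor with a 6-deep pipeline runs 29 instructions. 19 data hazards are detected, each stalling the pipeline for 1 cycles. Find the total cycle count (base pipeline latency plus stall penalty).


Base cycles = 6 + 29 - 1 = 34
Total stalls = 19 * 1 = 19
Total = 34 + 19 = 53

53


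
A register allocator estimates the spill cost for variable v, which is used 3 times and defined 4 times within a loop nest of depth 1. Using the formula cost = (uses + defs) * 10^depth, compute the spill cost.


uses + defs = 3 + 4 = 7
10^1 = 10
Spill cost = 7 * 10 = 70

70


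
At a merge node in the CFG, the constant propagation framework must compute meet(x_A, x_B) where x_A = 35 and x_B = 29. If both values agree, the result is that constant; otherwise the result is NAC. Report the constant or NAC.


Meet operation: if both paths give the same constant, result is that constant; if they differ, result is NAC (not-a-constant).
Path A: 35, Path B: 29 -> differ
Result: not-a-constant -> NAC

NAC


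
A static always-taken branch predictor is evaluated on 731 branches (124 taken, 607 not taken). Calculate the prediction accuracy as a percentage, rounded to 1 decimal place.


Predictor: always-taken
Correct predictions = 124
Accuracy = 124 / 731 * 100 = 17.0%

17.0


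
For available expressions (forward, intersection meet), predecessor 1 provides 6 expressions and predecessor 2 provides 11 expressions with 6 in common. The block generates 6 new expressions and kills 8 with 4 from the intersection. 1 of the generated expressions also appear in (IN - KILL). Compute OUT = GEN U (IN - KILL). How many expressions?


IN = intersection of predecessors = 6
IN - KILL = 6 - 4 = 2
|OUT| = |GEN| + |IN - KILL| - |GEN ∩ (IN - KILL)| = 6 + 2 - 1 = 7

7


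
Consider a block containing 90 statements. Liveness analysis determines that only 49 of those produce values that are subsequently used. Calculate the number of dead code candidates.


Dead code = total statements - live definitions
= 90 - 49 = 41

41


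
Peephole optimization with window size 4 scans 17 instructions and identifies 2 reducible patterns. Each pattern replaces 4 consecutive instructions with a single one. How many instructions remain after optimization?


Each match removes 3 instructions.
Total removed = 2 * 3 = 6
Remaining = 17 - 6 = 11

11


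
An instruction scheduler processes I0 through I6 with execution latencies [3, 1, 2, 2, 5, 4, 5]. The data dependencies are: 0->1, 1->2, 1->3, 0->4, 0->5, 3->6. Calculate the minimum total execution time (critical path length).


Compute longest path through dependency graph: dist(Ik) = max over predecessors of dist + latency(Ik).
dist(I0) = latency 3 = 3
dist(I1) = dist(I0) + 1 = 3 + 1 = 4
dist(I2) = dist(I1) + 2 = 4 + 2 = 6
dist(I3) = dist(I1) + 2 = 4 + 2 = 6
dist(I4) = dist(I0) + 5 = 3 + 5 = 8
dist(I5) = dist(I0) + 4 = 3 + 4 = 7
dist(I6) = dist(I3) + 5 = 6 + 5 = 11
Critical path = max dist = 11

11


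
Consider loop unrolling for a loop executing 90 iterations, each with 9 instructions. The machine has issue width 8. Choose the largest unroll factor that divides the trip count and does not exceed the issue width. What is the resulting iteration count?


Largest divisor of 90 <= 8 is 6
New iterations = 90 / 6 = 15

15


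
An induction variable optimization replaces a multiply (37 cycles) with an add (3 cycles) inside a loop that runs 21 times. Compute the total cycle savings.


Per-iteration saving = 37 - 3 = 34
Total saved = 21 * 34 = 714

714


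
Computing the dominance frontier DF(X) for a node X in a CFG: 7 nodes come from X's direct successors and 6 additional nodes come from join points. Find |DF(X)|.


DF(X) = direct successor contributions + join point contributions
= 7 + 6 = 13

13


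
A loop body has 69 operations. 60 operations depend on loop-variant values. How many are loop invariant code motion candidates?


Invariant candidates = total - loop-dependent
= 69 - 60 = 9

9


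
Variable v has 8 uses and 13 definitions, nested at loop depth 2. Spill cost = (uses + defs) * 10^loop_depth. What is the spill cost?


uses + defs = 8 + 13 = 21
10^2 = 100
Spill cost = 21 * 100 = 2100

2100


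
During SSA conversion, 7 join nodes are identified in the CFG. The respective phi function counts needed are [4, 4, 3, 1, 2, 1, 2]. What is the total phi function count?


Total phi functions = sum of phi functions at each join node
= 4 + 4 + 3 + 1 + 2 + 1 + 2 = 17

17


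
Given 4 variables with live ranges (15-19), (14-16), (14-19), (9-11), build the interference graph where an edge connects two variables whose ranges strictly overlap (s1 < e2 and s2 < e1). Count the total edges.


Check all pairs for overlapping intervals.
Two intervals (s1,e1) and (s2,e2) overlap if s1 < e2 and s2 < e1.
v0 (15-19) vs v1..v3: overlaps v1, v2 -> 2
v1 (14-16) vs v2..v3: overlaps v2 -> 1
v2 (14-19) vs v3: overlaps none -> 0
Total overlapping pairs = 2 + 1 + 0 = 3

3


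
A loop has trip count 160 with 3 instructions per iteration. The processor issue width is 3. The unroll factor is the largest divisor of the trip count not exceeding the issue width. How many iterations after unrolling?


Largest divisor of 160 <= 3 is 2
New iterations = 160 / 2 = 80

80


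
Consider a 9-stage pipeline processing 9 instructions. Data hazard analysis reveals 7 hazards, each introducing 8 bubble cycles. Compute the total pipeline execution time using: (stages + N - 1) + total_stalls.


Base cycles = 9 + 9 - 1 = 17
Total stalls = 7 * 8 = 56
Total = 17 + 56 = 73

73


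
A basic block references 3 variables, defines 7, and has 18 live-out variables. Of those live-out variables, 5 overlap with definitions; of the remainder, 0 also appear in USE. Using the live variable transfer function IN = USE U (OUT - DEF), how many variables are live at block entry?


OUT - DEF: 18 - 5 = 13
|IN| = |USE| + |OUT - DEF| - |USE ∩ (OUT - DEF)| = 3 + 13 - 0 = 16

16


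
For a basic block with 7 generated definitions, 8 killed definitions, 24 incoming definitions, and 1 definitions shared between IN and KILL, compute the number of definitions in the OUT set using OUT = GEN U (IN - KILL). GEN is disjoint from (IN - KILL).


IN - KILL: 24 - 1 = 23 surviving definitions
OUT = GEN + surviving = 7 + 23 = 30

30


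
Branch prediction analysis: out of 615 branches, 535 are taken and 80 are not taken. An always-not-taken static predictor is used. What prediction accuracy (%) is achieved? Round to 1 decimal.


Predictor: always-not-taken
Correct predictions = 80
Accuracy = 80 / 615 * 100 = 13.0%

13.0


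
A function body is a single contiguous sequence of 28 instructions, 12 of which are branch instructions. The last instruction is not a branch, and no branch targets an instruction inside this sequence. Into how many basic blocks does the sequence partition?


With no in-sequence branch targets, the leaders are the first instruction plus the instruction after each branch.
Number of basic blocks = branches + 1
= 12 + 1 = 13

13


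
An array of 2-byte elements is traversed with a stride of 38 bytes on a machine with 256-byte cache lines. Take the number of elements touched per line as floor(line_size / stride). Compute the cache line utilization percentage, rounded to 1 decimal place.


Elements per cache line = floor(256 / 38) = 6
Bytes used = 6 * 2 = 12
Utilization = 12 / 256 * 100 = 4.7%

4.7


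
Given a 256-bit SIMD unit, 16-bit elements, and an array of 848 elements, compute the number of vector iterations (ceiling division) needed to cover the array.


Width = 256 / 16 = 16 elements per vector op
Iterations = ceil(848 / 16) = 53

53


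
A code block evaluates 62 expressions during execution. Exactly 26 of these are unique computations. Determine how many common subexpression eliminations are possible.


CSE count = total expressions - unique expressions
= 62 - 26 = 36

36


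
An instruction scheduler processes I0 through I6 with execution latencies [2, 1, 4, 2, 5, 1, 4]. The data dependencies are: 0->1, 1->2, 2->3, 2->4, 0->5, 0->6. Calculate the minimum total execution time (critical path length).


Compute longest path through dependency graph: dist(Ik) = max over predecessors of dist + latency(Ik).
dist(I0) = latency 2 = 2
dist(I1) = dist(I0) + 1 = 2 + 1 = 3
dist(I2) = dist(I1) + 4 = 3 + 4 = 7
dist(I3) = dist(I2) + 2 = 7 + 2 = 9
dist(I4) = dist(I2) + 5 = 7 + 5 = 12
dist(I5) = dist(I0) + 1 = 2 + 1 = 3
dist(I6) = dist(I0) + 4 = 2 + 4 = 6
Critical path = max dist = 12

12


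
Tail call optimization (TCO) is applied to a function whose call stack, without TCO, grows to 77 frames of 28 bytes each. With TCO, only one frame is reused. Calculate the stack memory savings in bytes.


Without TCO: 77 * 28 = 2156 bytes
With TCO: reuse 1 frame = 28 bytes
Savings = 2156 - 28 = 2128

2128


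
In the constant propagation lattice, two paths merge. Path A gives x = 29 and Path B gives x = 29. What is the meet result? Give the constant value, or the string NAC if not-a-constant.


Meet operation: if both paths give the same constant, result is that constant; if they differ, result is NAC (not-a-constant).
Path A: 29, Path B: 29 -> equal
Result: constant -> 29

29


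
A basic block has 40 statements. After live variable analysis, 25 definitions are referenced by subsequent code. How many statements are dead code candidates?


Dead code = total statements - live definitions
= 40 - 25 = 15

15


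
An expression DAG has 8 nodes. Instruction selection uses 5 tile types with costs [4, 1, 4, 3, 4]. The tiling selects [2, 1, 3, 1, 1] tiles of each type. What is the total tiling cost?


Total cost = sum(count_i * cost_i)
= 2*4 + 1*1 + 3*4 + 1*3 + 1*4
= 28

28


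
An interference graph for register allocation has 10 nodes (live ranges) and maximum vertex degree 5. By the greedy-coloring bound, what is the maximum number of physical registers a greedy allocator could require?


Greedy coloring never needs more than (max_degree + 1) colors: when coloring a vertex, at most max_degree neighbors are already colored.
Upper bound = 5 + 1 = 6

6


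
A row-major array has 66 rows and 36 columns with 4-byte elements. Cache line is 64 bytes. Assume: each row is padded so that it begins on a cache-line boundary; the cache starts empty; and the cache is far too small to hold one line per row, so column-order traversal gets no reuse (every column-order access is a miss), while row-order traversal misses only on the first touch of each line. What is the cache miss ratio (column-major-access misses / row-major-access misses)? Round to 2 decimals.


Each row occupies 36 * 4 = 144 bytes and starts on a line boundary, so it spans ceil(144 / 64) = 3 cache lines.
Row-major traversal misses (one per line touched): 66 * ceil(36 * 4 / 64) = 198
Column-major traversal misses (no reuse, every access misses): 66 * 36 = 2376
Ratio = 2376 / 198 = 12.0

12.0


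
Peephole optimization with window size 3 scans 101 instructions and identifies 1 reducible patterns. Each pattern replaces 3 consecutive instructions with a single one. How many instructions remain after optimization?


Each match removes 2 instructions.
Total removed = 1 * 2 = 2
Remaining = 101 - 2 = 99

99


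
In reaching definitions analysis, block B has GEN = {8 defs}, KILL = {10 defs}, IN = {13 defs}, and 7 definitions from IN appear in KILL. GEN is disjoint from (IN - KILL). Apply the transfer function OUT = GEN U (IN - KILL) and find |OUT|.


IN - KILL: 13 - 7 = 6 surviving definitions
OUT = GEN + surviving = 8 + 6 = 14

14


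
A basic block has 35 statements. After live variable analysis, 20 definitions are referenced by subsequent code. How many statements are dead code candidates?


Dead code = total statements - live definitions
= 35 - 20 = 15

15


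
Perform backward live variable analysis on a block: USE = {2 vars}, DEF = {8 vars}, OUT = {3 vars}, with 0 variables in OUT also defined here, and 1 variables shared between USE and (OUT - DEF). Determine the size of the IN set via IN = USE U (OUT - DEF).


OUT - DEF: 3 - 0 = 3
|IN| = |USE| + |OUT - DEF| - |USE ∩ (OUT - DEF)| = 2 + 3 - 1 = 4

4


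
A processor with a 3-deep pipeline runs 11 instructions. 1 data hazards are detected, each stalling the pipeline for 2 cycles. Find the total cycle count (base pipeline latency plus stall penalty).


Base cycles = 3 + 11 - 1 = 13
Total stalls = 1 * 2 = 2
Total = 13 + 2 = 15

15


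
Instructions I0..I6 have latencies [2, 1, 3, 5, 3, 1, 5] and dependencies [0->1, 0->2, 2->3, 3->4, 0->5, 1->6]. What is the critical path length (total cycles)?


Compute longest path through dependency graph: dist(Ik) = max over predecessors of dist + latency(Ik).
dist(I0) = latency 2 = 2
dist(I1) = dist(I0) + 1 = 2 + 1 = 3
dist(I2) = dist(I0) + 3 = 2 + 3 = 5
dist(I3) = dist(I2) + 5 = 5 + 5 = 10
dist(I4) = dist(I3) + 3 = 10 + 3 = 13
dist(I5) = dist(I0) + 1 = 2 + 1 = 3
dist(I6) = dist(I1) + 5 = 3 + 5 = 8
Critical path = max dist = 13

13


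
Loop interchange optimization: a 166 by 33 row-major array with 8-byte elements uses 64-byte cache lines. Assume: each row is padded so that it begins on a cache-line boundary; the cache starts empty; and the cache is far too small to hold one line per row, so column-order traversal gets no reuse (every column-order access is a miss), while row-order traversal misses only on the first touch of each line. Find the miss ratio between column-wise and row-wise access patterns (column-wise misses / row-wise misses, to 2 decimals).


Each row occupies 33 * 8 = 264 bytes and starts on a line boundary, so it spans ceil(264 / 64) = 5 cache lines.
Row-major traversal misses (one per line touched): 166 * ceil(33 * 8 / 64) = 830
Column-major traversal misses (no reuse, every access misses): 166 * 33 = 5478
Ratio = 5478 / 830 = 6.6

6.6


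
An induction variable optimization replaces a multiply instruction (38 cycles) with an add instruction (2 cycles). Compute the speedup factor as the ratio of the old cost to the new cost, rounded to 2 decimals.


Ratio = mult_cost / add_cost = 38 / 2 = 19.0

19.0


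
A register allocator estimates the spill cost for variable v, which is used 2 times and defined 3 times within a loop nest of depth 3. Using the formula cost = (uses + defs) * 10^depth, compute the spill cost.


uses + defs = 2 + 3 = 5
10^3 = 1000
Spill cost = 5 * 1000 = 5000

5000


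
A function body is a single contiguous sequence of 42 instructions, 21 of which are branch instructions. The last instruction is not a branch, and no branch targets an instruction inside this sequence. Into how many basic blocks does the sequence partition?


With no in-sequence branch targets, the leaders are the first instruction plus the instruction after each branch.
Number of basic blocks = branches + 1
= 21 + 1 = 22

22


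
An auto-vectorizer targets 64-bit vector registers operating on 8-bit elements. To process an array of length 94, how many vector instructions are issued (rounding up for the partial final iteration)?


Width = 64 / 8 = 8 elements per vector op
Iterations = ceil(94 / 8) = 12

12


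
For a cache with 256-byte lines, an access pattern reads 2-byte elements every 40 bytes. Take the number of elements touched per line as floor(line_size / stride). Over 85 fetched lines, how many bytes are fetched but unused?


Elements per line = floor(256 / 40) = 6
Bytes used per line = 6 * 2 = 12
Wasted per line = 256 - 12 = 244
Total wasted = 244 * 85 = 20740

20740


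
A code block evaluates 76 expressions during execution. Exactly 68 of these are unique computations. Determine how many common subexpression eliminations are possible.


CSE count = total expressions - unique expressions
= 76 - 68 = 8

8


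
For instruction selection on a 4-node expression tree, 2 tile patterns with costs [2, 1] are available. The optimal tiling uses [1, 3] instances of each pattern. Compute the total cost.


Total cost = sum(count_i * cost_i)
= 1*2 + 3*1
= 5

5


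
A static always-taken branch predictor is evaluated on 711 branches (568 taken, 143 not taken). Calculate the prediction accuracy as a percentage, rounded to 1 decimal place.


Predictor: always-taken
Correct predictions = 568
Accuracy = 568 / 711 * 100 = 79.9%

79.9


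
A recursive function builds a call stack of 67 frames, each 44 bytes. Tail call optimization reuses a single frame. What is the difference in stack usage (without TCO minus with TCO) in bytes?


Without TCO: 67 * 44 = 2948 bytes
With TCO: reuse 1 frame = 44 bytes
Savings = 2948 - 44 = 2904

2904


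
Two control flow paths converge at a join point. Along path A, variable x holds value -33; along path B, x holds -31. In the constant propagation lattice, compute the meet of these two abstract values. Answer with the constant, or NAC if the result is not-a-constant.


Meet operation: if both paths give the same constant, result is that constant; if they differ, result is NAC (not-a-constant).
Path A: -33, Path B: -31 -> differ
Result: not-a-constant -> NAC

NAC


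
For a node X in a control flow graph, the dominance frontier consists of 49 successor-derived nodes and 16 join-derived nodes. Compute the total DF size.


DF(X) = direct successor contributions + join point contributions
= 49 + 16 = 65

65


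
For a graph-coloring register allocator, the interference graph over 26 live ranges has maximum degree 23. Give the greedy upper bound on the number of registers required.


Greedy coloring never needs more than (max_degree + 1) colors: when coloring a vertex, at most max_degree neighbors are already colored.
Upper bound = 23 + 1 = 24

24


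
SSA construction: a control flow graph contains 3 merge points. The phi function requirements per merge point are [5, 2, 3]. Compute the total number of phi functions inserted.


Total phi functions = sum of phi functions at each join node
= 5 + 2 + 3 = 10

10


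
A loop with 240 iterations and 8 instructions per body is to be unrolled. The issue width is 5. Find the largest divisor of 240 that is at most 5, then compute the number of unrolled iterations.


Largest divisor of 240 <= 5 is 5
New iterations = 240 / 5 = 48

48


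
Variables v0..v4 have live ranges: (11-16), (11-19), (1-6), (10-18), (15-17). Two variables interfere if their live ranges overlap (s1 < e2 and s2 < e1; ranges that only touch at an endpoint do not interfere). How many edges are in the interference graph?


Check all pairs for overlapping intervals.
Two intervals (s1,e1) and (s2,e2) overlap if s1 < e2 and s2 < e1.
v0 (11-16) vs v1..v4: overlaps v1, v3, v4 -> 3
v1 (11-19) vs v2..v4: overlaps v3, v4 -> 2
v2 (1-6) vs v3..v4: overlaps none -> 0
v3 (10-18) vs v4: overlaps v4 -> 1
Total overlapping pairs = 3 + 2 + 0 + 1 = 6

6


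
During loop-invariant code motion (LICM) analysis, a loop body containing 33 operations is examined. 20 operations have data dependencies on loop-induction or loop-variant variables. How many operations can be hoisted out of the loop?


Invariant candidates = total - loop-dependent
= 33 - 20 = 13

13


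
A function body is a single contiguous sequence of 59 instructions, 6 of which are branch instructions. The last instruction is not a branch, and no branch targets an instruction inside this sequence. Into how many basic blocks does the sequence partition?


With no in-sequence branch targets, the leaders are the first instruction plus the instruction after each branch.
Number of basic blocks = branches + 1
= 6 + 1 = 7

7


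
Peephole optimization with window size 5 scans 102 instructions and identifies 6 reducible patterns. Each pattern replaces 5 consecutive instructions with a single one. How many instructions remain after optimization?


Each match removes 4 instructions.
Total removed = 6 * 4 = 24
Remaining = 102 - 24 = 78

78


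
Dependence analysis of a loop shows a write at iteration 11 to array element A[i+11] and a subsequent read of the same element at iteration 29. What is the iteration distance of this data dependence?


Distance = read iteration - write iteration
= 29 - 11 = 18

18


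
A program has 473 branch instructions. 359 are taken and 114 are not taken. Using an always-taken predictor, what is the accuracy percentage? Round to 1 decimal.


Predictor: always-taken
Correct predictions = 359
Accuracy = 359 / 473 * 100 = 75.9%

75.9


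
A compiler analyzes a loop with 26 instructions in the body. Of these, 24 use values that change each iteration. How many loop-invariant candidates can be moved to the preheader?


Invariant candidates = total - loop-dependent
= 26 - 24 = 2

2


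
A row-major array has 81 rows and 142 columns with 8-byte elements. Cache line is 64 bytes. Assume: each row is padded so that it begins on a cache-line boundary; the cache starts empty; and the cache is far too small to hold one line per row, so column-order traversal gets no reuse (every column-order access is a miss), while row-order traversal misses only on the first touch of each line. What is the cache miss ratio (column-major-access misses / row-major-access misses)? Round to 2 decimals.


Each row occupies 142 * 8 = 1136 bytes and starts on a line boundary, so it spans ceil(1136 / 64) = 18 cache lines.
Row-major traversal misses (one per line touched): 81 * ceil(142 * 8 / 64) = 1458
Column-major traversal misses (no reuse, every access misses): 81 * 142 = 11502
Ratio = 11502 / 1458 = 7.89

7.89


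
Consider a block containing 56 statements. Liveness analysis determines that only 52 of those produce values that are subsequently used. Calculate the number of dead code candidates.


Dead code = total statements - live definitions
= 56 - 52 = 4

4


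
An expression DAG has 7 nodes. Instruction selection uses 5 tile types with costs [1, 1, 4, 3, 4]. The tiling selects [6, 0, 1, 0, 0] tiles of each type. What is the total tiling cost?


Total cost = sum(count_i * cost_i)
= 6*1 + 0*1 + 1*4 + 0*3 + 0*4
= 10

10


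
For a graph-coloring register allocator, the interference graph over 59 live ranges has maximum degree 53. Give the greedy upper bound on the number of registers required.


Greedy coloring never needs more than (max_degree + 1) colors: when coloring a vertex, at most max_degree neighbors are already colored.
Upper bound = 53 + 1 = 54

54


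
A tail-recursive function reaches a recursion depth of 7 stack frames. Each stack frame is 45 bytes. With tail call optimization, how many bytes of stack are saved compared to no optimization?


Without TCO: 7 * 45 = 315 bytes
With TCO: reuse 1 frame = 45 bytes
Savings = 315 - 45 = 270

270


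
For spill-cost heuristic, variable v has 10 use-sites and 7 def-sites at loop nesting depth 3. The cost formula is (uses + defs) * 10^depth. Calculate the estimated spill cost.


uses + defs = 10 + 7 = 17
10^3 = 1000
Spill cost = 17 * 1000 = 17000

17000


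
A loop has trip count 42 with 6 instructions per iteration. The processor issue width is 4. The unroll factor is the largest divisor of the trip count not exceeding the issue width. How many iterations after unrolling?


Largest divisor of 42 <= 4 is 3
New iterations = 42 / 3 = 14

14


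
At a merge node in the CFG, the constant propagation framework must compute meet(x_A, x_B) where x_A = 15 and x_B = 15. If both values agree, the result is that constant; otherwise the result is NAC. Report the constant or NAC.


Meet operation: if both paths give the same constant, result is that constant; if they differ, result is NAC (not-a-constant).
Path A: 15, Path B: 15 -> equal
Result: constant -> 15

15


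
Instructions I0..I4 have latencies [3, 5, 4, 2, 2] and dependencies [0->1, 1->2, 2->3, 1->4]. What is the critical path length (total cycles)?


Compute longest path through dependency graph: dist(Ik) = max over predecessors of dist + latency(Ik).
dist(I0) = latency 3 = 3
dist(I1) = dist(I0) + 5 = 3 + 5 = 8
dist(I2) = dist(I1) + 4 = 8 + 4 = 12
dist(I3) = dist(I2) + 2 = 12 + 2 = 14
dist(I4) = dist(I1) + 2 = 8 + 2 = 10
Critical path = max dist = 14

14


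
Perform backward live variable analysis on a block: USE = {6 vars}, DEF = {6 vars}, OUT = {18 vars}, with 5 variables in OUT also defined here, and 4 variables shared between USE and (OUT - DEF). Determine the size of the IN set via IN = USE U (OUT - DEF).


OUT - DEF: 18 - 5 = 13
|IN| = |USE| + |OUT - DEF| - |USE ∩ (OUT - DEF)| = 6 + 13 - 4 = 15

15


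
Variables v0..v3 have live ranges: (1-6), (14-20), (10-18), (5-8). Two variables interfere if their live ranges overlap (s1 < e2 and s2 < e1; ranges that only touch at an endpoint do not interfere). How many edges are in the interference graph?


Check all pairs for overlapping intervals.
Two intervals (s1,e1) and (s2,e2) overlap if s1 < e2 and s2 < e1.
v0 (1-6) vs v1..v3: overlaps v3 -> 1
v1 (14-20) vs v2..v3: overlaps v2 -> 1
v2 (10-18) vs v3: overlaps none -> 0
Total overlapping pairs = 1 + 1 + 0 = 2

2


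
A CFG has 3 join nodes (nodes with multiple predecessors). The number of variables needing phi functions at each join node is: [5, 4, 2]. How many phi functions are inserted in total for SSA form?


Total phi functions = sum of phi functions at each join node
= 5 + 4 + 2 = 11

11


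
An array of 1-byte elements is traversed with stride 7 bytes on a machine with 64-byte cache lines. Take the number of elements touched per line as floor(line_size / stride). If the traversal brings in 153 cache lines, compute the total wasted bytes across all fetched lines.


Elements per line = floor(64 / 7) = 9
Bytes used per line = 9 * 1 = 9
Wasted per line = 64 - 9 = 55
Total wasted = 55 * 153 = 8415

8415


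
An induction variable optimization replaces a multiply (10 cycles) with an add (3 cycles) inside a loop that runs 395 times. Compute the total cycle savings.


Per-iteration saving = 10 - 3 = 7
Total saved = 395 * 7 = 2765

2765


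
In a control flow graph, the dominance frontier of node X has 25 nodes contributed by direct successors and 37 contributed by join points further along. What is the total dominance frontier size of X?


DF(X) = direct successor contributions + join point contributions
= 25 + 37 = 62

62


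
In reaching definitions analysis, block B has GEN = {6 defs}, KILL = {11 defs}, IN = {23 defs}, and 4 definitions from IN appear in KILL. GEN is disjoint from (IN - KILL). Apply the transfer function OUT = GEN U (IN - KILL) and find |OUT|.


IN - KILL: 23 - 4 = 19 surviving definitions
OUT = GEN + surviving = 6 + 19 = 25

25


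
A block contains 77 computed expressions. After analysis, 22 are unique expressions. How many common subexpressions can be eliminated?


CSE count = total expressions - unique expressions
= 77 - 22 = 55

55


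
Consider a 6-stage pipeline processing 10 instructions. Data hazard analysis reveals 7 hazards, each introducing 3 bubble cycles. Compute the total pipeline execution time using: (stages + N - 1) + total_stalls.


Base cycles = 6 + 10 - 1 = 15
Total stalls = 7 * 3 = 21
Total = 15 + 21 = 36

36


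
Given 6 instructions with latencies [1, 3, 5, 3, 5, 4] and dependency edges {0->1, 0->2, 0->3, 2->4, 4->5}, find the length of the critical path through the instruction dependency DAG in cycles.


Compute longest path through dependency graph: dist(Ik) = max over predecessors of dist + latency(Ik).
dist(I0) = latency 1 = 1
dist(I1) = dist(I0) + 3 = 1 + 3 = 4
dist(I2) = dist(I0) + 5 = 1 + 5 = 6
dist(I3) = dist(I0) + 3 = 1 + 3 = 4
dist(I4) = dist(I2) + 5 = 6 + 5 = 11
dist(I5) = dist(I4) + 4 = 11 + 4 = 15
Critical path = max dist = 15

15


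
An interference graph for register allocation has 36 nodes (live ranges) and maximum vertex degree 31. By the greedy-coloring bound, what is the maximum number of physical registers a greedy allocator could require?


Greedy coloring never needs more than (max_degree + 1) colors: when coloring a vertex, at most max_degree neighbors are already colored.
Upper bound = 31 + 1 = 32

32


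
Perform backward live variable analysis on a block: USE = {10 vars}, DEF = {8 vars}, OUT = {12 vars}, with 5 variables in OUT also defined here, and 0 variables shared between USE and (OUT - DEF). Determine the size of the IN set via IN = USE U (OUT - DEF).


OUT - DEF: 12 - 5 = 7
|IN| = |USE| + |OUT - DEF| - |USE ∩ (OUT - DEF)| = 10 + 7 - 0 = 17

17


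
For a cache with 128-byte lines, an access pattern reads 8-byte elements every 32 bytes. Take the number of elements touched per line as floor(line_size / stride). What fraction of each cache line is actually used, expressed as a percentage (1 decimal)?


Elements per cache line = floor(128 / 32) = 4
Bytes used = 4 * 8 = 32
Utilization = 32 / 128 * 100 = 25.0%

25.0


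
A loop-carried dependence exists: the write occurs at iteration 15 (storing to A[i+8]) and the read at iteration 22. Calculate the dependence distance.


Distance = read iteration - write iteration
= 22 - 15 = 7

7


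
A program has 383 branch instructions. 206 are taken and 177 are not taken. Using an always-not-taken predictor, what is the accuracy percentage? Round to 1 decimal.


Predictor: always-not-taken
Correct predictions = 177
Accuracy = 177 / 383 * 100 = 46.2%

46.2


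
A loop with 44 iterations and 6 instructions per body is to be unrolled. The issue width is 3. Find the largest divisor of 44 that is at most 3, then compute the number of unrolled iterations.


Largest divisor of 44 <= 3 is 2
New iterations = 44 / 2 = 22

22


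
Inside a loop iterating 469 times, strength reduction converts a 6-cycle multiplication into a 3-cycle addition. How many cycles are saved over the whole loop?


Per-iteration saving = 6 - 3 = 3
Total saved = 469 * 3 = 1407

1407


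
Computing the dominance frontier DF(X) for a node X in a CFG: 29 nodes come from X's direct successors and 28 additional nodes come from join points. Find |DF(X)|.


DF(X) = direct successor contributions + join point contributions
= 29 + 28 = 57

57


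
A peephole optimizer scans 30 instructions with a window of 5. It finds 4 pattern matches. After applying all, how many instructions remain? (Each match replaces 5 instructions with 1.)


Each match removes 4 instructions.
Total removed = 4 * 4 = 16
Remaining = 30 - 16 = 14

14


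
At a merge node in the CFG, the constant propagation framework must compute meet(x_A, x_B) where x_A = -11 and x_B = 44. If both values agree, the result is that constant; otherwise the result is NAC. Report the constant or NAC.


Meet operation: if both paths give the same constant, result is that constant; if they differ, result is NAC (not-a-constant).
Path A: -11, Path B: 44 -> differ
Result: not-a-constant -> NAC

NAC


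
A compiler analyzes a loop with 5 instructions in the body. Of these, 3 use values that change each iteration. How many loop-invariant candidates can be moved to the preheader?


Invariant candidates = total - loop-dependent
= 5 - 3 = 2

2


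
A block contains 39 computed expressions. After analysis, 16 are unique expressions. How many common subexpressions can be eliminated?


CSE count = total expressions - unique expressions
= 39 - 16 = 23

23


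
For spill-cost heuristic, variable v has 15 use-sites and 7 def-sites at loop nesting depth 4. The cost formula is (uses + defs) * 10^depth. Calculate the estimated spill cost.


uses + defs = 15 + 7 = 22
10^4 = 10000
Spill cost = 22 * 10000 = 220000

220000


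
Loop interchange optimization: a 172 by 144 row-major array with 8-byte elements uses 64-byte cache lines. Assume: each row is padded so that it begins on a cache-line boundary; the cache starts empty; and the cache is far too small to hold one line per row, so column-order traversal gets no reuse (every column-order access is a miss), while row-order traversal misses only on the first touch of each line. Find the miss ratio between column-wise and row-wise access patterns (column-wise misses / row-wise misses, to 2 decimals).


Each row occupies 144 * 8 = 1152 bytes and starts on a line boundary, so it spans ceil(1152 / 64) = 18 cache lines.
Row-major traversal misses (one per line touched): 172 * ceil(144 * 8 / 64) = 3096
Column-major traversal misses (no reuse, every access misses): 172 * 144 = 24768
Ratio = 24768 / 3096 = 8.0

8.0


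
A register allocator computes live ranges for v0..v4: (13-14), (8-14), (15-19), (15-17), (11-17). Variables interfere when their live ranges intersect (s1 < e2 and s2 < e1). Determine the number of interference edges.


Check all pairs for overlapping intervals.
Two intervals (s1,e1) and (s2,e2) overlap if s1 < e2 and s2 < e1.
v0 (13-14) vs v1..v4: overlaps v1, v4 -> 2
v1 (8-14) vs v2..v4: overlaps v4 -> 1
v2 (15-19) vs v3..v4: overlaps v3, v4 -> 2
v3 (15-17) vs v4: overlaps v4 -> 1
Total overlapping pairs = 2 + 1 + 2 + 1 = 6

6


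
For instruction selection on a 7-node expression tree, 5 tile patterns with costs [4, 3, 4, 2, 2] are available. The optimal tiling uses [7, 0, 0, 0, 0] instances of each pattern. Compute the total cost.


Total cost = sum(count_i * cost_i)
= 7*4 + 0*3 + 0*4 + 0*2 + 0*2
= 28

28


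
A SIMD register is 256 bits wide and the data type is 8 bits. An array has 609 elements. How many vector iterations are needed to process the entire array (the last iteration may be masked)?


Width = 256 / 8 = 32 elements per vector op
Iterations = ceil(609 / 32) = 20

20


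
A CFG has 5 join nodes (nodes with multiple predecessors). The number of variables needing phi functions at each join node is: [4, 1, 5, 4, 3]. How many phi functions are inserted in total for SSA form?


Total phi functions = sum of phi functions at each join node
= 4 + 1 + 5 + 4 + 3 = 17

17


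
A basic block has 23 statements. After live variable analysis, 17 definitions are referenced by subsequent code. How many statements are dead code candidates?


Dead code = total statements - live definitions
= 23 - 17 = 6

6


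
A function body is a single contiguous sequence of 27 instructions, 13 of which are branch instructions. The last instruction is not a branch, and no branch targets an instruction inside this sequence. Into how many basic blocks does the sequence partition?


With no in-sequence branch targets, the leaders are the first instruction plus the instruction after each branch.
Number of basic blocks = branches + 1
= 13 + 1 = 14

14


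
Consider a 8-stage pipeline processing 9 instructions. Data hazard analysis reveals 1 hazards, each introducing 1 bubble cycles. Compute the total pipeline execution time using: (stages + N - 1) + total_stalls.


Base cycles = 8 + 9 - 1 = 16
Total stalls = 1 * 1 = 1
Total = 16 + 1 = 17

17


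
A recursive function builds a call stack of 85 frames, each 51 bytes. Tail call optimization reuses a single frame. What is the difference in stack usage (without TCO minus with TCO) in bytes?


Without TCO: 85 * 51 = 4335 bytes
With TCO: reuse 1 frame = 51 bytes
Savings = 4335 - 51 = 4284

4284


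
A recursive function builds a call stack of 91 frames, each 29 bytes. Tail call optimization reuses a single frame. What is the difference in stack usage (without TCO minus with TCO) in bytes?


Without TCO: 91 * 29 = 2639 bytes
With TCO: reuse 1 frame = 29 bytes
Savings = 2639 - 29 = 2610

2610


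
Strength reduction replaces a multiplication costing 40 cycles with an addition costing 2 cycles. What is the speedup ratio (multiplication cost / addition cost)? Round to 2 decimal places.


Ratio = mult_cost / add_cost = 40 / 2 = 20.0

20.0


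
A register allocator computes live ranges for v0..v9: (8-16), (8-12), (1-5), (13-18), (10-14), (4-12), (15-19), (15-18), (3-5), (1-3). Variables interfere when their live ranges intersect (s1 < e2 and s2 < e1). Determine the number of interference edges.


Check all pairs for overlapping intervals.
Two intervals (s1,e1) and (s2,e2) overlap if s1 < e2 and s2 < e1.
v0 (8-16) vs v1..v9: overlaps v1, v3, v4, v5, v6, v7 -> 6
v1 (8-12) vs v2..v9: overlaps v4, v5 -> 2
v2 (1-5) vs v3..v9: overlaps v5, v8, v9 -> 3
v3 (13-18) vs v4..v9: overlaps v4, v6, v7 -> 3
v4 (10-14) vs v5..v9: overlaps v5 -> 1
v5 (4-12) vs v6..v9: overlaps v8 -> 1
v6 (15-19) vs v7..v9: overlaps v7 -> 1
v7 (15-18) vs v8..v9: overlaps none -> 0
v8 (3-5) vs v9: overlaps none -> 0
Total overlapping pairs = 6 + 2 + 3 + 3 + 1 + 1 + 1 + 0 + 0 = 17

17


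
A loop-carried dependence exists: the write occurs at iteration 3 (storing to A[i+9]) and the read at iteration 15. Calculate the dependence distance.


Distance = read iteration - write iteration
= 15 - 3 = 12

12


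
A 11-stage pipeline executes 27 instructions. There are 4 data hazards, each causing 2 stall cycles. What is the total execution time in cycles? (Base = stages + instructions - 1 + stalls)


Base cycles = 11 + 27 - 1 = 37
Total stalls = 4 * 2 = 8
Total = 37 + 8 = 45

45


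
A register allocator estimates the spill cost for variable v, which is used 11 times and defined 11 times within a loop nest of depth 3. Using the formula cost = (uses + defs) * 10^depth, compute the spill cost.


uses + defs = 11 + 11 = 22
10^3 = 1000
Spill cost = 22 * 1000 = 22000

22000


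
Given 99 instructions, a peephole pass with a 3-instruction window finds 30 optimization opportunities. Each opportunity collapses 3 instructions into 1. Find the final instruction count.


Each match removes 2 instructions.
Total removed = 30 * 2 = 60
Remaining = 99 - 60 = 39

39


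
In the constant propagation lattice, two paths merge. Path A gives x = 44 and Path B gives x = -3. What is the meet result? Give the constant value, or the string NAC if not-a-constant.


Meet operation: if both paths give the same constant, result is that constant; if they differ, result is NAC (not-a-constant).
Path A: 44, Path B: -3 -> differ
Result: not-a-constant -> NAC

NAC
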